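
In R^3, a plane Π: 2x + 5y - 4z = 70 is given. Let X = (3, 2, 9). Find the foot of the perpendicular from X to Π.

Foot = X − λn with λ = (n·X − d)/|n|² = (-20 − 70)/45 = -2.
Foot = (3, 2, 9) − (-2)·(2, 5, -4) = (7, 12, 1).

(7, 12, 1)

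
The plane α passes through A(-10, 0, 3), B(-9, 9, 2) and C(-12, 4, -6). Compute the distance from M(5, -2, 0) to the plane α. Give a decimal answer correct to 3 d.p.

15.377

AB = (1, 9, -1), AC = (-2, 4, -9); a normal to α is AB × AC = (-77, 11, 22).
Using A: α has equation -77x + 11y + 22z = 836.
n·M − d = (-77)·(5) + (11)·(-2) + (22)·(0) − 836 = -1243; |n| = √6534.
Distance = |-1243| / √6534 = 1243/√6534 ≈ 15.377.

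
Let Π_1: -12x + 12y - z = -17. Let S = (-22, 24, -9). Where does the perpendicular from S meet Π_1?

Foot = S − λn with λ = (n·S − d)/|n|² = (561 − (-17))/289 = 2.
Foot = (-22, 24, -9) − 2·(-12, 12, -1) = (2, 0, -7).

(2, 0, -7)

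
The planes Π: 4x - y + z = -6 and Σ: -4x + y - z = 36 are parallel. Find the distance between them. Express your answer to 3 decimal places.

Rescale Σ by 1/(-1): 4x - y + z = -36. Then distance = |-6 − (-36)| / √18 ≈ 7.071.

7.071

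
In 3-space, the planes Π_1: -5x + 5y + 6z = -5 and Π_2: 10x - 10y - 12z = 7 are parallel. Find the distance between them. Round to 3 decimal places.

Rescale Π_2 by 1/(-2): -5x + 5y + 6z = -7/2. Then distance = |-5 − (-7/2)| / √86 ≈ 0.162.

0.162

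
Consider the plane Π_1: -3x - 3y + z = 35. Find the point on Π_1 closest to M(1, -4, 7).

(-2, -7, 8)

Foot = M − λn with λ = (n·M − d)/|n|² = (16 − 35)/19 = -1.
Foot = (1, -4, 7) − (-1)·(-3, -3, 1) = (-2, -7, 8).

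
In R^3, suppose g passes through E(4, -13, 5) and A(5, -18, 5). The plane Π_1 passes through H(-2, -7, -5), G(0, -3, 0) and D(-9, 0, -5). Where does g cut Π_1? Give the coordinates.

(1, 2, 5)

A direction vector for g is A − E = (1, -5, 0).
HG = (2, 4, 5), HD = (-7, 7, 0); a normal to Π_1 is HG × HD = (-35, -35, 42).
Using H: Π_1 has equation -35x - 35y + 42z = 105.
Substitute r = (4, -13, 5) + t(1, -5, 0) into the plane: 525 + 140t = 105, so t = -3.
Intersection: (4, -13, 5) + (-3)·(1, -5, 0) = (1, 2, 5).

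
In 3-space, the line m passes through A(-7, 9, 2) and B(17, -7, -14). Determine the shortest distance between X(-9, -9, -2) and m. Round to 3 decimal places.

A direction vector for m is B − A = (24, -16, -16).
Taking (-7, 9, 2) on m with direction v = (24, -16, -16): w = X − (-7, 9, 2) = (-2, -18, -4), and w × v = (224, -128, 464).
Distance = |w × v| / |v| = √281856 / √1088 ≈ 16.095.

16.095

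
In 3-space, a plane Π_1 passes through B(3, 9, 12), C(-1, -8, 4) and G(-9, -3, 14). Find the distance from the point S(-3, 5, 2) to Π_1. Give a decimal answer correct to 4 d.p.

8.4331

BC = (-4, -17, -8), BG = (-12, -12, 2); a normal to Π_1 is BC × BG = (-130, 104, -156).
Using B: Π_1 has equation -130x + 104y - 156z = -1326.
n·S − d = (-130)·(-3) + (104)·(5) + (-156)·(2) − (-1326) = 1924; |n| = √52052.
Distance = |1924| / √52052 = 1924/√52052 ≈ 8.4331.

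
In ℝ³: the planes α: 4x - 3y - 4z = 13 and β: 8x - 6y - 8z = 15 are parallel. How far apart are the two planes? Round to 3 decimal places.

0.859

Rescale β by 1/2: 4x - 3y - 4z = 15/2. Then distance = |13 − (15/2)| / √41 ≈ 0.859.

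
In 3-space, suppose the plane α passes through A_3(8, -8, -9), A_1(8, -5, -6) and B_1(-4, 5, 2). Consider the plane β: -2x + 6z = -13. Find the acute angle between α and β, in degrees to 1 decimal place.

A_3A_1 = (0, 3, 3), A_3B_1 = (-12, 13, 11); a normal to α is A_3A_1 × A_3B_1 = (-6, -36, 36).
Using A_3: α has equation -6x - 36y + 36z = -84.
cos θ = |n₁·n₂| / (|n₁||n₂|) = |228| / (√2628 · √40).
θ = arccos(0.70322) ≈ 45.3°.

45.3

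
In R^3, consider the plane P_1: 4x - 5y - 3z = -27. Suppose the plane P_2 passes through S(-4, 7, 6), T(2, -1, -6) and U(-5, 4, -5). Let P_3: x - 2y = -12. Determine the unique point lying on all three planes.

ST = (6, -8, -12), SU = (-1, -3, -11); a normal to P_2 is ST × SU = (52, 78, -26).
Using S: P_2 has equation 52x + 78y - 26z = 182.
Solving the 3×3 linear system 4x - 5y - 3z = -27, 52x + 78y - 26z = 182, x - 2y = -12 (e.g. by elimination or Cramer's rule, determinant = 468) gives (-4, 4, -3).

(-4, 4, -3)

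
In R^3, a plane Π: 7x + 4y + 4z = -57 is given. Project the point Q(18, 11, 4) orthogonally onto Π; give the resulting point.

(-3, -1, -8)

Foot = Q − λn with λ = (n·Q − d)/|n|² = (186 − (-57))/81 = 3.
Foot = (18, 11, 4) − 3·(7, 4, 4) = (-3, -1, -8).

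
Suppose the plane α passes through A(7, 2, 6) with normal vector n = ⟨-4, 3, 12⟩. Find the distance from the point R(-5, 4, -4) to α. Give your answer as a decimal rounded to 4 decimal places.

α: n·r = n·A gives -4x + 3y + 12z = 50.
n·R − d = (-4)·(-5) + (3)·(4) + (12)·(-4) − 50 = -66; |n| = √169.
Distance = |-66| / √169 = 66/√169 ≈ 5.0769.

5.0769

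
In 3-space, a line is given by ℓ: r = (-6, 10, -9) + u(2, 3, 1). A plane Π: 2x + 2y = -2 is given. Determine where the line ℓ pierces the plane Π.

Substitute r = (-6, 10, -9) + t(2, 3, 1) into the plane: 8 + 10t = -2, so t = -1.
Intersection: (-6, 10, -9) + (-1)·(2, 3, 1) = (-8, 7, -10).

(-8, 7, -10)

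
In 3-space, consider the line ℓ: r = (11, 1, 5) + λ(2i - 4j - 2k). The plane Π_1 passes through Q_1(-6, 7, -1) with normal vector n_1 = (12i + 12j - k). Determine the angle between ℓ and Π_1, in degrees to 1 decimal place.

Π_1: n_1·r = n_1·Q_1 gives 12x + 12y - z = 13.
sin θ = |n·v| / (|n||v|) = |-22| / (√289 · √24) = 0.26416.
θ ≈ 15.3°.

15.3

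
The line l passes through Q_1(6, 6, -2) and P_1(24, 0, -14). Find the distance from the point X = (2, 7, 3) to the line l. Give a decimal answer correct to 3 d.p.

2.053

A direction vector for l is P_1 − Q_1 = (18, -6, -12).
Taking (6, 6, -2) on l with direction v = (18, -6, -12): w = X − (6, 6, -2) = (-4, 1, 5), and w × v = (18, 42, 6).
Distance = |w × v| / |v| = √2124 / √504 ≈ 2.053.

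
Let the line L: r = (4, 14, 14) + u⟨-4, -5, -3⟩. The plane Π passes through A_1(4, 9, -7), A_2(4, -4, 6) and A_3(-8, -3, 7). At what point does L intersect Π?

A_1A_2 = (0, -13, 13), A_1A_3 = (-12, -12, 14); a normal to Π is A_1A_2 × A_1A_3 = (-26, -156, -156).
Using A_1: Π has equation -26x - 156y - 156z = -416.
Substitute r = (4, 14, 14) + t(-4, -5, -3) into the plane: -4472 + 1352t = -416, so t = 3.
Intersection: (4, 14, 14) + 3·(-4, -5, -3) = (-8, -1, 5).

(-8, -1, 5)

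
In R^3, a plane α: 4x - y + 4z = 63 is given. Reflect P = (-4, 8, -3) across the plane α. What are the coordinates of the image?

(20, 2, 21)

λ = (n·P − d)/|n|² = (-36 − 63)/33 = -3.
Reflection = P − 2λn = (-4, 8, -3) − (-6)·(4, -1, 4) = (20, 2, 21).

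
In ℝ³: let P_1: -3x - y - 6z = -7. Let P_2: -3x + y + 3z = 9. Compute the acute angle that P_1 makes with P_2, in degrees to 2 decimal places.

70.23

cos θ = |n₁·n₂| / (|n₁||n₂|) = |-10| / (√46 · √19).
θ = arccos(0.33826) ≈ 70.23°.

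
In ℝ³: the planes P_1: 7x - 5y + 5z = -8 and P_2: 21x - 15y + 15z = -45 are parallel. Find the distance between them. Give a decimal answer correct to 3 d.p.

0.704

Rescale P_2 by 1/3: 7x - 5y + 5z = -15. Then distance = |-8 − (-15)| / √99 ≈ 0.704.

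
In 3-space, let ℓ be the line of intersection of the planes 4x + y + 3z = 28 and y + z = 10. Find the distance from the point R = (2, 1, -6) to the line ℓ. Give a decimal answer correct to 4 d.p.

Direction of ℓ: (4, 1, 3) × (0, 1, 1) = (-2, -4, 4).
A point on ℓ: solving the two plane equations with x = 3 gives (3, 7, 3).
Taking (3, 7, 3) on ℓ with direction v = (-2, -4, 4): w = R − (3, 7, 3) = (-1, -6, -9), and w × v = (-60, 22, -8).
Distance = |w × v| / |v| = √4148 / √36 ≈ 10.7342.

10.7342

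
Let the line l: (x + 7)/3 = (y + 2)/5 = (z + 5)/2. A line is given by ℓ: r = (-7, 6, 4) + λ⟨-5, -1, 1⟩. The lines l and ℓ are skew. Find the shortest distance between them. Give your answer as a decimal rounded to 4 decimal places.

3.5478

l has direction (3, 5, 2) through (-7, -2, -5).
Common perpendicular direction n = (3, 5, 2) × (-5, -1, 1) = (7, -13, 22).
With w = (-7, 6, 4) − (-7, -2, -5) = (0, 8, 9), w · n = 94.
Distance = |w · n| / |n| = |94| / √702 ≈ 3.5478.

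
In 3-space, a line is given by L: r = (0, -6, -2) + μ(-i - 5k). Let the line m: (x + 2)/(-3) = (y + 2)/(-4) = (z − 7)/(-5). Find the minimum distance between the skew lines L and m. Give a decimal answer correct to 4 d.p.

m has direction (-3, -4, -5) through (-2, -2, 7).
Common perpendicular direction n = (-1, 0, -5) × (-3, -4, -5) = (-20, 10, 4).
With w = (-2, -2, 7) − (0, -6, -2) = (-2, 4, 9), w · n = 116.
Distance = |w · n| / |n| = |116| / √516 ≈ 5.1066.

5.1066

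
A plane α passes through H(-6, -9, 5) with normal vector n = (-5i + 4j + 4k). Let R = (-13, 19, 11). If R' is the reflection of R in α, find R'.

α: n·r = n·H gives -5x + 4y + 4z = 14.
λ = (n·R − d)/|n|² = (185 − 14)/57 = 3.
Reflection = R − 2λn = (-13, 19, 11) − 6·(-5, 4, 4) = (17, -5, -13).

(17, -5, -13)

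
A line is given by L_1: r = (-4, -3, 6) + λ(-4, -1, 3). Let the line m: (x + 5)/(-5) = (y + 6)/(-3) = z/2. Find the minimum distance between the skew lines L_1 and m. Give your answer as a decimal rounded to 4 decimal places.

m has direction (-5, -3, 2) through (-5, -6, 0).
Common perpendicular direction n = (-4, -1, 3) × (-5, -3, 2) = (7, -7, 7).
With w = (-5, -6, 0) − (-4, -3, 6) = (-1, -3, -6), w · n = -28.
Distance = |w · n| / |n| = |-28| / √147 ≈ 2.3094.

2.3094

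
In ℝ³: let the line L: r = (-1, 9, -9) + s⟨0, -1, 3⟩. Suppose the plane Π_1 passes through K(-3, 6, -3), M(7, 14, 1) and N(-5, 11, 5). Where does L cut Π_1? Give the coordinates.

KM = (10, 8, 4), KN = (-2, 5, 8); a normal to Π_1 is KM × KN = (44, -88, 66).
Using K: Π_1 has equation 44x - 88y + 66z = -858.
Substitute r = (-1, 9, -9) + t(0, -1, 3) into the plane: -1430 + 286t = -858, so t = 2.
Intersection: (-1, 9, -9) + 2·(0, -1, 3) = (-1, 7, -3).

(-1, 7, -3)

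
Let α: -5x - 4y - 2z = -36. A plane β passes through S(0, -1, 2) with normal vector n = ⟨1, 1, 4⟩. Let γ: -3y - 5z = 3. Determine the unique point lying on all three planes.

β: n·r = n·S gives x + y + 4z = 7.
Solving the 3×3 linear system -5x - 4y - 2z = -36, x + y + 4z = 7, -3y - 5z = 3 (e.g. by elimination or Cramer's rule, determinant = -49) gives (8, -1, 0).

(8, -1, 0)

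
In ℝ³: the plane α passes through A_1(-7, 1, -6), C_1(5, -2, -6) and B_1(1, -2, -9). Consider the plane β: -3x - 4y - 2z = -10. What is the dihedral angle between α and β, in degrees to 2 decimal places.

45.58

A_1C_1 = (12, -3, 0), A_1B_1 = (8, -3, -3); a normal to α is A_1C_1 × A_1B_1 = (9, 36, -12).
Using A_1: α has equation 9x + 36y - 12z = 45.
cos θ = |n₁·n₂| / (|n₁||n₂|) = |-147| / (√1521 · √29).
θ = arccos(0.69993) ≈ 45.58°.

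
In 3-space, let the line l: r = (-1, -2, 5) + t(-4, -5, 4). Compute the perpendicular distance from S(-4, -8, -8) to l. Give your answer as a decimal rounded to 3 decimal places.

14.569

Taking (-1, -2, 5) on l with direction v = (-4, -5, 4): w = S − (-1, -2, 5) = (-3, -6, -13), and w × v = (-89, 64, -9).
Distance = |w × v| / |v| = √12098 / √57 ≈ 14.569.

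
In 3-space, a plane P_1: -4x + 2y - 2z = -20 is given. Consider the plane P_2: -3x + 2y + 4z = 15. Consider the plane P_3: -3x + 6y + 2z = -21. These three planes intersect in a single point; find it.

Solving the 3×3 linear system -4x + 2y - 2z = -20, -3x + 2y + 4z = 15, -3x + 6y + 2z = -21 (e.g. by elimination or Cramer's rule, determinant = 92) gives (-1, -6, 6).

(-1, -6, 6)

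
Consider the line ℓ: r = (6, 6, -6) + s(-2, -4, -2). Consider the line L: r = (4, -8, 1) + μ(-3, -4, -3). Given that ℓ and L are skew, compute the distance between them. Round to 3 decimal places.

Common perpendicular direction n = (-2, -4, -2) × (-3, -4, -3) = (4, 0, -4).
With w = (4, -8, 1) − (6, 6, -6) = (-2, -14, 7), w · n = -36.
Distance = |w · n| / |n| = |-36| / √32 ≈ 6.364.

6.364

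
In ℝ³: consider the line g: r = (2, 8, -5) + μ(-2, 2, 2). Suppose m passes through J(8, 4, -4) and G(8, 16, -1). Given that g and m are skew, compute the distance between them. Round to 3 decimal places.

A direction vector for m is G − J = (0, 12, 3).
Common perpendicular direction n = (-2, 2, 2) × (0, 12, 3) = (-18, 6, -24).
With w = (8, 4, -4) − (2, 8, -5) = (6, -4, 1), w · n = -156.
Distance = |w · n| / |n| = |-156| / √936 ≈ 5.099.

5.099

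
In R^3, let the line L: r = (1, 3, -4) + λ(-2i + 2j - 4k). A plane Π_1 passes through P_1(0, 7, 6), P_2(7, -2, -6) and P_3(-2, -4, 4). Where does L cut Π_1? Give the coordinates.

P_1P_2 = (7, -9, -12), P_1P_3 = (-2, -11, -2); a normal to Π_1 is P_1P_2 × P_1P_3 = (-114, 38, -95).
Using P_1: Π_1 has equation -114x + 38y - 95z = -304.
Substitute r = (1, 3, -4) + t(-2, 2, -4) into the plane: 380 + 684t = -304, so t = -1.
Intersection: (1, 3, -4) + (-1)·(-2, 2, -4) = (3, 1, 0).

(3, 1, 0)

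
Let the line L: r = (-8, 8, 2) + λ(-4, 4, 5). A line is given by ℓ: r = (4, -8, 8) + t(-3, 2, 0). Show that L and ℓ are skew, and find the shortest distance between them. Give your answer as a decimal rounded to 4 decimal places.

7.7980

Common perpendicular direction n = (-4, 4, 5) × (-3, 2, 0) = (-10, -15, 4).
With w = (4, -8, 8) − (-8, 8, 2) = (12, -16, 6), w · n = 144.
Since n ≠ 0 the lines are not parallel, and w · n = 144 ≠ 0 so they do not intersect; hence they are skew.
Distance = |w · n| / |n| = |144| / √341 ≈ 7.7980.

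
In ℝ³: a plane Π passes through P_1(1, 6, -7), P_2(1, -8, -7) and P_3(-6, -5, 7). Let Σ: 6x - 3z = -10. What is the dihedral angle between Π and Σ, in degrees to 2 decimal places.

P_1P_2 = (0, -14, 0), P_1P_3 = (-7, -11, 14); a normal to Π is P_1P_2 × P_1P_3 = (-196, 0, -98).
Using P_1: Π has equation -196x - 98z = 490.
cos θ = |n₁·n₂| / (|n₁||n₂|) = |-882| / (√48020 · √45).
θ = arccos(0.60000) ≈ 53.13°.

53.13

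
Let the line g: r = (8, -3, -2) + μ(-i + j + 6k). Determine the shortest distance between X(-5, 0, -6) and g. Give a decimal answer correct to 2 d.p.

13.87

Taking (8, -3, -2) on g with direction v = (-1, 1, 6): w = X − (8, -3, -2) = (-13, 3, -4), and w × v = (22, 82, -10).
Distance = |w × v| / |v| = √7308 / √38 ≈ 13.87.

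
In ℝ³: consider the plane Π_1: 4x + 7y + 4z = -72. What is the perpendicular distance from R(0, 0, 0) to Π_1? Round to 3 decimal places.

n·R − d = (4)·(0) + (7)·(0) + (4)·(0) − (-72) = 72; |n| = √81.
Distance = |72| / √81 = 72/√81 ≈ 8.000.

8.000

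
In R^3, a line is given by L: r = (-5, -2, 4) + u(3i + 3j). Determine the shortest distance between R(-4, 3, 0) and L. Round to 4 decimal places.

Taking (-5, -2, 4) on L with direction v = (3, 3, 0): w = R − (-5, -2, 4) = (1, 5, -4), and w × v = (12, -12, -12).
Distance = |w × v| / |v| = √432 / √18 ≈ 4.8990.

4.8990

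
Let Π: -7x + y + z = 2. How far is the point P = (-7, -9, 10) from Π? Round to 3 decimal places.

6.721

n·P − d = (-7)·(-7) + (1)·(-9) + (1)·(10) − 2 = 48; |n| = √51.
Distance = |48| / √51 = 48/√51 ≈ 6.721.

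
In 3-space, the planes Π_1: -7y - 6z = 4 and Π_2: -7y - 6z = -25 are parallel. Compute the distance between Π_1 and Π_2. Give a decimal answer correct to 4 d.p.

Same normal n = (0, -7, -6) with |n| = √85; distance = |4 − (-25)| / |n| = 29/√85 ≈ 3.1455.

3.1455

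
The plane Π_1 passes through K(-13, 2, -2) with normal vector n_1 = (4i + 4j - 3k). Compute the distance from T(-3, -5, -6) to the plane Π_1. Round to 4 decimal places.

Π_1: n_1·r = n_1·K gives 4x + 4y - 3z = -38.
n·T − d = (4)·(-3) + (4)·(-5) + (-3)·(-6) − (-38) = 24; |n| = √41.
Distance = |24| / √41 = 24/√41 ≈ 3.7482.

3.7482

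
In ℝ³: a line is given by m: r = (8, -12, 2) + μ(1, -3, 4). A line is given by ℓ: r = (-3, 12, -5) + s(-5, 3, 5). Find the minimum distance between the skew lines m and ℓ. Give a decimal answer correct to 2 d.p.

Common perpendicular direction n = (1, -3, 4) × (-5, 3, 5) = (-27, -25, -12).
With w = (-3, 12, -5) − (8, -12, 2) = (-11, 24, -7), w · n = -219.
Distance = |w · n| / |n| = |-219| / √1498 ≈ 5.66.

5.66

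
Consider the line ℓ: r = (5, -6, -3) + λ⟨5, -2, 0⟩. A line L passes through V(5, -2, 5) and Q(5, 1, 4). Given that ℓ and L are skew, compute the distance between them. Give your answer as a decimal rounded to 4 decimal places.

8.7844

A direction vector for L is Q − V = (0, 3, -1).
Common perpendicular direction n = (5, -2, 0) × (0, 3, -1) = (2, 5, 15).
With w = (5, -2, 5) − (5, -6, -3) = (0, 4, 8), w · n = 140.
Distance = |w · n| / |n| = |140| / √254 ≈ 8.7844.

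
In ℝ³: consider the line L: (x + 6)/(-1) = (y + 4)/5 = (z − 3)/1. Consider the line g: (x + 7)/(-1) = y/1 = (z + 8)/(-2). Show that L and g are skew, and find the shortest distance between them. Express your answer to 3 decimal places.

L has direction (-1, 5, 1) through (-6, -4, 3).
g has direction (-1, 1, -2) through (-7, 0, -8).
Common perpendicular direction n = (-1, 5, 1) × (-1, 1, -2) = (-11, -3, 4).
With w = (-7, 0, -8) − (-6, -4, 3) = (-1, 4, -11), w · n = -45.
Since n ≠ 0 the lines are not parallel, and w · n = -45 ≠ 0 so they do not intersect; hence they are skew.
Distance = |w · n| / |n| = |-45| / √146 ≈ 3.724.

3.724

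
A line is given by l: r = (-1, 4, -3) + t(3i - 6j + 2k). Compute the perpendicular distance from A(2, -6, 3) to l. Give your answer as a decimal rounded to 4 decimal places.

3.3320

Taking (-1, 4, -3) on l with direction v = (3, -6, 2): w = A − (-1, 4, -3) = (3, -10, 6), and w × v = (16, 12, 12).
Distance = |w × v| / |v| = √544 / √49 ≈ 3.3320.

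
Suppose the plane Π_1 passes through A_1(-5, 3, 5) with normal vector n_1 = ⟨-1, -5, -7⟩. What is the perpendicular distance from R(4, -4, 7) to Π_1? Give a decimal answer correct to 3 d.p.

Π_1: n_1·r = n_1·A_1 gives -x - 5y - 7z = -45.
n·R − d = (-1)·(4) + (-5)·(-4) + (-7)·(7) − (-45) = 12; |n| = √75.
Distance = |12| / √75 = 12/√75 ≈ 1.386.

1.386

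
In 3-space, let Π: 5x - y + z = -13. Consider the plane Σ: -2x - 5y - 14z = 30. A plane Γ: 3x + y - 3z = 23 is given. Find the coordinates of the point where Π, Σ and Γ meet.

(0, 8, -5)

Solving the 3×3 linear system 5x - y + z = -13, -2x - 5y - 14z = 30, 3x + y - 3z = 23 (e.g. by elimination or Cramer's rule, determinant = 206) gives (0, 8, -5).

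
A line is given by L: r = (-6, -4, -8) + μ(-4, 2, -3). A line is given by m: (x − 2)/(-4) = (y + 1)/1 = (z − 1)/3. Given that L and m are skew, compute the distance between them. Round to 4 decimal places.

m has direction (-4, 1, 3) through (2, -1, 1).
Common perpendicular direction n = (-4, 2, -3) × (-4, 1, 3) = (9, 24, 4).
With w = (2, -1, 1) − (-6, -4, -8) = (8, 3, 9), w · n = 180.
Distance = |w · n| / |n| = |180| / √673 ≈ 6.9385.

6.9385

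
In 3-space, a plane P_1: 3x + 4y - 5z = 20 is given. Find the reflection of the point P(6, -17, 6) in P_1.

λ = (n·P − d)/|n|² = (-80 − 20)/50 = -2.
Reflection = P − 2λn = (6, -17, 6) − (-4)·(3, 4, -5) = (18, -1, -14).

(18, -1, -14)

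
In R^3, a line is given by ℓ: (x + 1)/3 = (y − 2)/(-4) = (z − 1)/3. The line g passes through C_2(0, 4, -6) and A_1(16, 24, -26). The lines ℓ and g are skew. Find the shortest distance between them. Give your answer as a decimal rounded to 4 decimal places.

ℓ has direction (3, -4, 3) through (-1, 2, 1).
A direction vector for g is A_1 − C_2 = (16, 20, -20).
Common perpendicular direction n = (3, -4, 3) × (16, 20, -20) = (20, 108, 124).
With w = (0, 4, -6) − (-1, 2, 1) = (1, 2, -7), w · n = -632.
Distance = |w · n| / |n| = |-632| / √27440 ≈ 3.8153.

3.8153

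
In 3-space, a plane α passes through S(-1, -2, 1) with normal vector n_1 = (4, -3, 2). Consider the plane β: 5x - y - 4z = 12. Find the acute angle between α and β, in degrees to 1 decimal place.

64.5

α: n_1·r = n_1·S gives 4x - 3y + 2z = 4.
cos θ = |n₁·n₂| / (|n₁||n₂|) = |15| / (√29 · √42).
θ = arccos(0.42980) ≈ 64.5°.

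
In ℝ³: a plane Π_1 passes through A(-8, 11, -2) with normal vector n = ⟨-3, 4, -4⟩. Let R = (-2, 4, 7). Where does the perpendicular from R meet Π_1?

(-8, 12, -1)

Π_1: n·r = n·A gives -3x + 4y - 4z = 76.
Foot = R − λn with λ = (n·R − d)/|n|² = (-6 − 76)/41 = -2.
Foot = (-2, 4, 7) − (-2)·(-3, 4, -4) = (-8, 12, -1).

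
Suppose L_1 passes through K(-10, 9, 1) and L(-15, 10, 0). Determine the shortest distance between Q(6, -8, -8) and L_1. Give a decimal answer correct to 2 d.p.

A direction vector for L_1 is L − K = (-5, 1, -1).
Taking (-10, 9, 1) on L_1 with direction v = (-5, 1, -1): w = Q − (-10, 9, 1) = (16, -17, -9), and w × v = (26, 61, -69).
Distance = |w × v| / |v| = √9158 / √27 ≈ 18.42.

18.42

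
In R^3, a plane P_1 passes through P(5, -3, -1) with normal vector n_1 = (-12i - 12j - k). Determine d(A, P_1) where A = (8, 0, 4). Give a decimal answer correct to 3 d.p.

4.529

P_1: n_1·r = n_1·P gives -12x - 12y - z = -23.
n·A − d = (-12)·(8) + (-12)·(0) + (-1)·(4) − (-23) = -77; |n| = √289.
Distance = |-77| / √289 = 77/√289 ≈ 4.529.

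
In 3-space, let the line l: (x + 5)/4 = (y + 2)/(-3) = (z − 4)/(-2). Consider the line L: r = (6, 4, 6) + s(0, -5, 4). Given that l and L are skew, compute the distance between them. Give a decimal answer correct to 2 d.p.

11.20

l has direction (4, -3, -2) through (-5, -2, 4).
Common perpendicular direction n = (4, -3, -2) × (0, -5, 4) = (-22, -16, -20).
With w = (6, 4, 6) − (-5, -2, 4) = (11, 6, 2), w · n = -378.
Distance = |w · n| / |n| = |-378| / √1140 ≈ 11.20.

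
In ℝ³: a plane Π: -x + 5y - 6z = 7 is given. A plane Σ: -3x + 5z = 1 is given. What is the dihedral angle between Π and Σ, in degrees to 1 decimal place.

54.0

cos θ = |n₁·n₂| / (|n₁||n₂|) = |-27| / (√62 · √34).
θ = arccos(0.58807) ≈ 54.0°.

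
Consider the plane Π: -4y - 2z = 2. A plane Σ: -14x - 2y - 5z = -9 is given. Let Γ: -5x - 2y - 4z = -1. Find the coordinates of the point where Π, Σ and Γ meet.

Solving the 3×3 linear system -4y - 2z = 2, -14x - 2y - 5z = -9, -5x - 2y - 4z = -1 (e.g. by elimination or Cramer's rule, determinant = 88) gives (1, 0, -1).

(1, 0, -1)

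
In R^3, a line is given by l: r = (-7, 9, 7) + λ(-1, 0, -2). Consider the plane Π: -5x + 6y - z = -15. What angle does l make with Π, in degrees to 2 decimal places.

sin θ = |n·v| / (|n||v|) = |7| / (√62 · √5) = 0.39757.
θ ≈ 23.43°.

23.43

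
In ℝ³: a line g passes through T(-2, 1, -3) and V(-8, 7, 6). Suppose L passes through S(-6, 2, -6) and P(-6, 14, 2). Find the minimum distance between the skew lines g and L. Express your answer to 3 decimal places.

4.786

A direction vector for g is V − T = (-6, 6, 9).
A direction vector for L is P − S = (0, 12, 8).
Common perpendicular direction n = (-6, 6, 9) × (0, 12, 8) = (-60, 48, -72).
With w = (-6, 2, -6) − (-2, 1, -3) = (-4, 1, -3), w · n = 504.
Distance = |w · n| / |n| = |504| / √11088 ≈ 4.786.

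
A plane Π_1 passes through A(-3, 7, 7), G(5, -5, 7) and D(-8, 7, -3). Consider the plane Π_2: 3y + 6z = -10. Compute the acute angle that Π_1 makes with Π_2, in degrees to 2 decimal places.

83.42

AG = (8, -12, 0), AD = (-5, 0, -10); a normal to Π_1 is AG × AD = (120, 80, -60).
Using A: Π_1 has equation 120x + 80y - 60z = -220.
cos θ = |n₁·n₂| / (|n₁||n₂|) = |-120| / (√24400 · √45).
θ = arccos(0.11452) ≈ 83.42°.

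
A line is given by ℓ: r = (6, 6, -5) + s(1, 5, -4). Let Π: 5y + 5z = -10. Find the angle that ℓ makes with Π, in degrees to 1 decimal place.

6.3

sin θ = |n·v| / (|n||v|) = |5| / (√50 · √42) = 0.10911.
θ ≈ 6.3°.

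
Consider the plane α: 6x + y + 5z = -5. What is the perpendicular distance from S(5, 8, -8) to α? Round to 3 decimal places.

n·S − d = (6)·(5) + (1)·(8) + (5)·(-8) − (-5) = 3; |n| = √62.
Distance = |3| / √62 = 3/√62 ≈ 0.381.

0.381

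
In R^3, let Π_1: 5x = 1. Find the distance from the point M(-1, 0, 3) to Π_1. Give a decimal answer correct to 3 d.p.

n·M − d = (5)·(-1) + (0)·(0) + (0)·(3) − 1 = -6; |n| = √25.
Distance = |-6| / √25 = 6/√25 ≈ 1.200.

1.200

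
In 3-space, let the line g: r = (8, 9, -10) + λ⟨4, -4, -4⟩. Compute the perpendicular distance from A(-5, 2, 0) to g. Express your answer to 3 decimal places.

Taking (8, 9, -10) on g with direction v = (4, -4, -4): w = A − (8, 9, -10) = (-13, -7, 10), and w × v = (68, -12, 80).
Distance = |w × v| / |v| = √11168 / √48 ≈ 15.253.

15.253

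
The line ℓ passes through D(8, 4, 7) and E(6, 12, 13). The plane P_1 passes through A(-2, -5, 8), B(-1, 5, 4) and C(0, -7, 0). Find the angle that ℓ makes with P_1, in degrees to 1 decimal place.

2.7

A direction vector for ℓ is E − D = (-2, 8, 6).
AB = (1, 10, -4), AC = (2, -2, -8); a normal to P_1 is AB × AC = (-88, 0, -22).
Using A: P_1 has equation -88x - 22z = 0.
sin θ = |n·v| / (|n||v|) = |44| / (√8228 · √104) = 0.04757.
θ ≈ 2.7°.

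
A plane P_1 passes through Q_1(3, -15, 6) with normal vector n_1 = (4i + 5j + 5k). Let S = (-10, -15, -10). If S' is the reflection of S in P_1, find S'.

P_1: n_1·r = n_1·Q_1 gives 4x + 5y + 5z = -33.
λ = (n·S − d)/|n|² = (-165 − (-33))/66 = -2.
Reflection = S − 2λn = (-10, -15, -10) − (-4)·(4, 5, 5) = (6, 5, 10).

(6, 5, 10)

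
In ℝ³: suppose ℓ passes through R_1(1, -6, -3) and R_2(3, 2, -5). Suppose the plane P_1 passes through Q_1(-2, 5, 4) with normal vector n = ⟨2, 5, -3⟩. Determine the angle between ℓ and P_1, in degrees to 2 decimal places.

A direction vector for ℓ is R_2 − R_1 = (2, 8, -2).
P_1: n·r = n·Q_1 gives 2x + 5y - 3z = 9.
sin θ = |n·v| / (|n||v|) = |50| / (√38 · √72) = 0.95590.
θ ≈ 72.92°.

72.92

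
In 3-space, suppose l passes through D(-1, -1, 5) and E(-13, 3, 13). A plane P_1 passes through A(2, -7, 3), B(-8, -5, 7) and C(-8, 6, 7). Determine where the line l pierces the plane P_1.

(2, -2, 3)

A direction vector for l is E − D = (-12, 4, 8).
AB = (-10, 2, 4), AC = (-10, 13, 4); a normal to P_1 is AB × AC = (-44, 0, -110).
Using A: P_1 has equation -44x - 110z = -418.
Substitute r = (-1, -1, 5) + t(-12, 4, 8) into the plane: -506 + (-352)t = -418, so t = -1/4.
Intersection: (-1, -1, 5) + (-1/4)·(-12, 4, 8) = (2, -2, 3).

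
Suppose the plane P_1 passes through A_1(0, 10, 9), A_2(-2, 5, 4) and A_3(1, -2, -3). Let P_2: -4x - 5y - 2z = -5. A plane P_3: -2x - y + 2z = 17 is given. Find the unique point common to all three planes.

A_1A_2 = (-2, -5, -5), A_1A_3 = (1, -12, -12); a normal to P_1 is A_1A_2 × A_1A_3 = (0, -29, 29).
Using A_1: P_1 has equation -29y + 29z = -29.
Solving the 3×3 linear system -29y + 29z = -29, -4x - 5y - 2z = -5, -2x - y + 2z = 17 (e.g. by elimination or Cramer's rule, determinant = -522) gives (-7, 5, 4).

(-7, 5, 4)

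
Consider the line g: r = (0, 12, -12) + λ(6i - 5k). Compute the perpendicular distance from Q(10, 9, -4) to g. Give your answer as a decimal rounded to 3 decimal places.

Taking (0, 12, -12) on g with direction v = (6, 0, -5): w = Q − (0, 12, -12) = (10, -3, 8), and w × v = (15, 98, 18).
Distance = |w × v| / |v| = √10153 / √61 ≈ 12.901.

12.901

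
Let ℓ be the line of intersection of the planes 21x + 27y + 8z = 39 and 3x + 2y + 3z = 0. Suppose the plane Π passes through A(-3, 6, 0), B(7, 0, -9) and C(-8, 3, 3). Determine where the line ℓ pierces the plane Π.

Direction of ℓ: (21, 27, 8) × (3, 2, 3) = (65, -39, -39).
A point on ℓ: solving the two plane equations with x = -22 gives (-22, 15, 12).
AB = (10, -6, -9), AC = (-5, -3, 3); a normal to Π is AB × AC = (-45, 15, -60).
Using A: Π has equation -45x + 15y - 60z = 225.
Substitute r = (-22, 15, 12) + t(65, -39, -39) into the plane: 495 + (-1170)t = 225, so t = 3/13.
Intersection: (-22, 15, 12) + (3/13)·(65, -39, -39) = (-7, 6, 3).

(-7, 6, 3)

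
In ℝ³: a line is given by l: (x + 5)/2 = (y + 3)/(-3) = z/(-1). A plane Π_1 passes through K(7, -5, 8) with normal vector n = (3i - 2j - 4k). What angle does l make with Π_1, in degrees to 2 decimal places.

52.57

l has direction (2, -3, -1) through (-5, -3, 0).
Π_1: n·r = n·K gives 3x - 2y - 4z = -1.
sin θ = |n·v| / (|n||v|) = |16| / (√29 · √14) = 0.79407.
θ ≈ 52.57°.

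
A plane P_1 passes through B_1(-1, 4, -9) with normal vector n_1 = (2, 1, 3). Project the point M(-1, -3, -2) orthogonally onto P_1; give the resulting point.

(-3, -4, -5)

P_1: n_1·r = n_1·B_1 gives 2x + y + 3z = -25.
Foot = M − λn with λ = (n·M − d)/|n|² = (-11 − (-25))/14 = 1.
Foot = (-1, -3, -2) − 1·(2, 1, 3) = (-3, -4, -5).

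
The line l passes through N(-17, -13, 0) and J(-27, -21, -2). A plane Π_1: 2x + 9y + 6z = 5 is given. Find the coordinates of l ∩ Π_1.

A direction vector for l is J − N = (-10, -8, -2).
Substitute r = (-17, -13, 0) + t(-10, -8, -2) into the plane: -151 + (-104)t = 5, so t = -3/2.
Intersection: (-17, -13, 0) + (-3/2)·(-10, -8, -2) = (-2, -1, 3).

(-2, -1, 3)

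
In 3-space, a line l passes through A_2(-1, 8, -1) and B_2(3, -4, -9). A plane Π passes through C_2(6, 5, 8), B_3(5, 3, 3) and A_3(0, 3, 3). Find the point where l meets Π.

(2, -1, -7)

A direction vector for l is B_2 − A_2 = (4, -12, -8).
C_2B_3 = (-1, -2, -5), C_2A_3 = (-6, -2, -5); a normal to Π is C_2B_3 × C_2A_3 = (0, 25, -10).
Using C_2: Π has equation 25y - 10z = 45.
Substitute r = (-1, 8, -1) + t(4, -12, -8) into the plane: 210 + (-220)t = 45, so t = 3/4.
Intersection: (-1, 8, -1) + (3/4)·(4, -12, -8) = (2, -1, -7).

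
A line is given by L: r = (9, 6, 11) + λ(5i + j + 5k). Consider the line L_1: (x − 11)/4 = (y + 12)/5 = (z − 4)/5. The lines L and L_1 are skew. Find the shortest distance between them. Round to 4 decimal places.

L_1 has direction (4, 5, 5) through (11, -12, 4).
Common perpendicular direction n = (5, 1, 5) × (4, 5, 5) = (-20, -5, 21).
With w = (11, -12, 4) − (9, 6, 11) = (2, -18, -7), w · n = -97.
Distance = |w · n| / |n| = |-97| / √866 ≈ 3.2962.

3.2962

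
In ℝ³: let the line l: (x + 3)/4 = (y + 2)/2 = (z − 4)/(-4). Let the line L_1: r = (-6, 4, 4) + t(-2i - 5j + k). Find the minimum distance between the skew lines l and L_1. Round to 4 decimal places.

l has direction (4, 2, -4) through (-3, -2, 4).
Common perpendicular direction n = (4, 2, -4) × (-2, -5, 1) = (-18, 4, -16).
With w = (-6, 4, 4) − (-3, -2, 4) = (-3, 6, 0), w · n = 78.
Distance = |w · n| / |n| = |78| / √596 ≈ 3.1950.

3.1950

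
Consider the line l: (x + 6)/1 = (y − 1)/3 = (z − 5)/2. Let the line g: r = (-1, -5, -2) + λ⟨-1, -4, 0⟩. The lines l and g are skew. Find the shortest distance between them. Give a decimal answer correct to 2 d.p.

l has direction (1, 3, 2) through (-6, 1, 5).
Common perpendicular direction n = (1, 3, 2) × (-1, -4, 0) = (8, -2, -1).
With w = (-1, -5, -2) − (-6, 1, 5) = (5, -6, -7), w · n = 59.
Distance = |w · n| / |n| = |59| / √69 ≈ 7.10.

7.10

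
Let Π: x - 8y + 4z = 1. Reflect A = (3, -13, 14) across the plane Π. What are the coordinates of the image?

(-1, 19, -2)

λ = (n·A − d)/|n|² = (163 − 1)/81 = 2.
Reflection = A − 2λn = (3, -13, 14) − 4·(1, -8, 4) = (-1, 19, -2).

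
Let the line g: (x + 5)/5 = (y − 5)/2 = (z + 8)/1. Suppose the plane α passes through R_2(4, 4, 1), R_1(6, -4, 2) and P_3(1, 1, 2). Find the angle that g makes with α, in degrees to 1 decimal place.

22.6

g has direction (5, 2, 1) through (-5, 5, -8).
R_2R_1 = (2, -8, 1), R_2P_3 = (-3, -3, 1); a normal to α is R_2R_1 × R_2P_3 = (-5, -5, -30).
Using R_2: α has equation -5x - 5y - 30z = -70.
sin θ = |n·v| / (|n||v|) = |-65| / (√950 · √30) = 0.38503.
θ ≈ 22.6°.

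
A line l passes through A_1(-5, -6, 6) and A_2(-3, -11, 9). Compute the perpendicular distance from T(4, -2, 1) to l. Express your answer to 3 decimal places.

10.696

A direction vector for l is A_2 − A_1 = (2, -5, 3).
Taking (-5, -6, 6) on l with direction v = (2, -5, 3): w = T − (-5, -6, 6) = (9, 4, -5), and w × v = (-13, -37, -53).
Distance = |w × v| / |v| = √4347 / √38 ≈ 10.696.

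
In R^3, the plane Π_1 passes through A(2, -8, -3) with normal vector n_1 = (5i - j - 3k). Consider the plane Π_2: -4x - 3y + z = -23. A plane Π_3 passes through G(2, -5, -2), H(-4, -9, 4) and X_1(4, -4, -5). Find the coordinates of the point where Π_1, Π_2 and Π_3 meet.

Π_1: n_1·r = n_1·A gives 5x - y - 3z = 27.
GH = (-6, -4, 6), GX_1 = (2, 1, -3); a normal to Π_3 is GH × GX_1 = (6, -6, 2).
Using G: Π_3 has equation 6x - 6y + 2z = 38.
Solving the 3×3 linear system 5x - y - 3z = 27, -4x - 3y + z = -23, 6x - 6y + 2z = 38 (e.g. by elimination or Cramer's rule, determinant = -140) gives (6, 0, 1).

(6, 0, 1)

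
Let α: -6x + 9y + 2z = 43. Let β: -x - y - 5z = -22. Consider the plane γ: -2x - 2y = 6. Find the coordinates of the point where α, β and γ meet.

(-4, 1, 5)

Solving the 3×3 linear system -6x + 9y + 2z = 43, -x - y - 5z = -22, -2x - 2y = 6 (e.g. by elimination or Cramer's rule, determinant = 150) gives (-4, 1, 5).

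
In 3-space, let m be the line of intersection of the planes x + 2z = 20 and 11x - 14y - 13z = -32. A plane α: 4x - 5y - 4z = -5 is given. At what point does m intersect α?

(0, -7, 10)

Direction of m: (1, 0, 2) × (11, -14, -13) = (28, 35, -14).
A point on m: solving the two plane equations with x = -8 gives (-8, -17, 14).
Substitute r = (-8, -17, 14) + t(28, 35, -14) into the plane: -3 + (-7)t = -5, so t = 2/7.
Intersection: (-8, -17, 14) + (2/7)·(28, 35, -14) = (0, -7, 10).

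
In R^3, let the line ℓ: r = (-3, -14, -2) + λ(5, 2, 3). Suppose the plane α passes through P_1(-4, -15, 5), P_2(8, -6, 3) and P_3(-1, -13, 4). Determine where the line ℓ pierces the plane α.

(2, -12, 1)

P_1P_2 = (12, 9, -2), P_1P_3 = (3, 2, -1); a normal to α is P_1P_2 × P_1P_3 = (-5, 6, -3).
Using P_1: α has equation -5x + 6y - 3z = -85.
Substitute r = (-3, -14, -2) + t(5, 2, 3) into the plane: -63 + (-22)t = -85, so t = 1.
Intersection: (-3, -14, -2) + 1·(5, 2, 3) = (2, -12, 1).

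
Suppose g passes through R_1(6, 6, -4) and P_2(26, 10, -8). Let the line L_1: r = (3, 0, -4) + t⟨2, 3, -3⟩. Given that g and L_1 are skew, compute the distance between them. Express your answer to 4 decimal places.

4.2426

A direction vector for g is P_2 − R_1 = (20, 4, -4).
Common perpendicular direction n = (20, 4, -4) × (2, 3, -3) = (0, 52, 52).
With w = (3, 0, -4) − (6, 6, -4) = (-3, -6, 0), w · n = -312.
Distance = |w · n| / |n| = |-312| / √5408 ≈ 4.2426.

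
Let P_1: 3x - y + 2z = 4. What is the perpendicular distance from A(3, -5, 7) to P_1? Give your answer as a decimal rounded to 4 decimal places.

n·A − d = (3)·(3) + (-1)·(-5) + (2)·(7) − 4 = 24; |n| = √14.
Distance = |24| / √14 = 24/√14 ≈ 6.4143.

6.4143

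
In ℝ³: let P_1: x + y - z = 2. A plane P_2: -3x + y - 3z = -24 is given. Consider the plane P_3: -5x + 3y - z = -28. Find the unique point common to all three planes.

Solving the 3×3 linear system x + y - z = 2, -3x + y - 3z = -24, -5x + 3y - z = -28 (e.g. by elimination or Cramer's rule, determinant = 24) gives (5, 0, 3).

(5, 0, 3)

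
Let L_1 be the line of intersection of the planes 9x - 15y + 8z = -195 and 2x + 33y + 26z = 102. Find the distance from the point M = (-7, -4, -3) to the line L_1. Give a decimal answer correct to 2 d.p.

10.13

Direction of L_1: (9, -15, 8) × (2, 33, 26) = (-654, -218, 327).
A point on L_1: solving the two plane equations with x = -3 gives (-3, 8, -6).
Taking (-3, 8, -6) on L_1 with direction v = (-654, -218, 327): w = M − (-3, 8, -6) = (-4, -12, 3), and w × v = (-3270, -654, -6976).
Distance = |w × v| / |v| = √59785192 / √582169 ≈ 10.13.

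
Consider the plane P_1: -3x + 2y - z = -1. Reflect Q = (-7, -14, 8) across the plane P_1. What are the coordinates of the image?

(-13, -10, 6)

λ = (n·Q − d)/|n|² = (-15 − (-1))/14 = -1.
Reflection = Q − 2λn = (-7, -14, 8) − (-2)·(-3, 2, -1) = (-13, -10, 6).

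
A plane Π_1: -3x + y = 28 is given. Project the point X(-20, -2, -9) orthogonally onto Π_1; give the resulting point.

(-11, -5, -9)

Foot = X − λn with λ = (n·X − d)/|n|² = (58 − 28)/10 = 3.
Foot = (-20, -2, -9) − 3·(-3, 1, 0) = (-11, -5, -9).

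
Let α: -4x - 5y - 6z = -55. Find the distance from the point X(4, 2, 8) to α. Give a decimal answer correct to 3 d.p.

n·X − d = (-4)·(4) + (-5)·(2) + (-6)·(8) − (-55) = -19; |n| = √77.
Distance = |-19| / √77 = 19/√77 ≈ 2.165.

2.165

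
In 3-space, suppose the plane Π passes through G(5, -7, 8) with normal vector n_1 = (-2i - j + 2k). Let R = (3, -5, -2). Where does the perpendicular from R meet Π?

Π: n_1·r = n_1·G gives -2x - y + 2z = 13.
Foot = R − λn with λ = (n·R − d)/|n|² = (-5 − 13)/9 = -2.
Foot = (3, -5, -2) − (-2)·(-2, -1, 2) = (-1, -7, 2).

(-1, -7, 2)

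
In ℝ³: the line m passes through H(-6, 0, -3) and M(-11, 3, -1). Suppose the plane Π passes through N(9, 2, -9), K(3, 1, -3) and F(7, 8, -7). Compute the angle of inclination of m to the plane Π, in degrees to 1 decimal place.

20.1

A direction vector for m is M − H = (-5, 3, 2).
NK = (-6, -1, 6), NF = (-2, 6, 2); a normal to Π is NK × NF = (-38, 0, -38).
Using N: Π has equation -38x - 38z = 0.
sin θ = |n·v| / (|n||v|) = |114| / (√2888 · √38) = 0.34412.
θ ≈ 20.1°.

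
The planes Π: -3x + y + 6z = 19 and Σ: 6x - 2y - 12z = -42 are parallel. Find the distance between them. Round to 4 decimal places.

Rescale Σ by 1/(-2): -3x + y + 6z = 21. Then distance = |19 − 21| / √46 ≈ 0.2949.

0.2949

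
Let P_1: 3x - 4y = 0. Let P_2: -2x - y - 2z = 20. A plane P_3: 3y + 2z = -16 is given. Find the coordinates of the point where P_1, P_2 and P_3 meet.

Solving the 3×3 linear system 3x - 4y = 0, -2x - y - 2z = 20, 3y + 2z = -16 (e.g. by elimination or Cramer's rule, determinant = -4) gives (-8, -6, 1).

(-8, -6, 1)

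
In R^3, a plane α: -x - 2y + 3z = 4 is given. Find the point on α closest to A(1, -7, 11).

(4, -1, 2)

Foot = A − λn with λ = (n·A − d)/|n|² = (46 − 4)/14 = 3.
Foot = (1, -7, 11) − 3·(-1, -2, 3) = (4, -1, 2).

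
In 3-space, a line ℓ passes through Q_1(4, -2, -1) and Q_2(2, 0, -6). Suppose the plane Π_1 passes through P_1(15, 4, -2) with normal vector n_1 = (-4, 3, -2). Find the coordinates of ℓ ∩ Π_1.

(6, -4, 4)

A direction vector for ℓ is Q_2 − Q_1 = (-2, 2, -5).
Π_1: n_1·r = n_1·P_1 gives -4x + 3y - 2z = -44.
Substitute r = (4, -2, -1) + t(-2, 2, -5) into the plane: -20 + 24t = -44, so t = -1.
Intersection: (4, -2, -1) + (-1)·(-2, 2, -5) = (6, -4, 4).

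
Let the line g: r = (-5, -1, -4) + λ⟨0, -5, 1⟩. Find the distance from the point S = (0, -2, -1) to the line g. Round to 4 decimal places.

5.7042

Taking (-5, -1, -4) on g with direction v = (0, -5, 1): w = S − (-5, -1, -4) = (5, -1, 3), and w × v = (14, -5, -25).
Distance = |w × v| / |v| = √846 / √26 ≈ 5.7042.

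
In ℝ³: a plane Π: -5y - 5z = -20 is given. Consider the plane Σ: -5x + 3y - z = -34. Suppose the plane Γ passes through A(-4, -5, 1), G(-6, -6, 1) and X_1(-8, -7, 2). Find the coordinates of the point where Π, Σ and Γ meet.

AG = (-2, -1, 0), AX_1 = (-4, -2, 1); a normal to Γ is AG × AX_1 = (-1, 2, 0).
Using A: Γ has equation -x + 2y = -6.
Solving the 3×3 linear system -5y - 5z = -20, -5x + 3y - z = -34, -x + 2y = -6 (e.g. by elimination or Cramer's rule, determinant = 30) gives (6, 0, 4).

(6, 0, 4)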